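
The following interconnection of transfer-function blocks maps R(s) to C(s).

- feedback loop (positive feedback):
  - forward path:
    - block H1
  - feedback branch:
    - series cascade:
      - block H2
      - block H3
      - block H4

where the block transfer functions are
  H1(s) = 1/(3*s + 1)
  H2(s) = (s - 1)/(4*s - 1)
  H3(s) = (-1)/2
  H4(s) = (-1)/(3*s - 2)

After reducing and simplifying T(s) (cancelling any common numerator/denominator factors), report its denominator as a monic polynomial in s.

Reducing step by step:

Step 1. cascade H2, H3, H4 = (s - 1)/(24*s^2 - 22*s + 4)
Step 2. reduce the feedback loop with forward H1 and return (H2*H3*H4) = (24*s^2 - 22*s + 4)/(72*s^3 - 42*s^2 - 11*s + 5)
The result of step 2 is T(s) in lowest terms. Its denominator has leading coefficient 72; dividing the denominator through by 72 makes it monic.

Answer: s^3 - 7*s^2/12 - 11*s/72 + 5/72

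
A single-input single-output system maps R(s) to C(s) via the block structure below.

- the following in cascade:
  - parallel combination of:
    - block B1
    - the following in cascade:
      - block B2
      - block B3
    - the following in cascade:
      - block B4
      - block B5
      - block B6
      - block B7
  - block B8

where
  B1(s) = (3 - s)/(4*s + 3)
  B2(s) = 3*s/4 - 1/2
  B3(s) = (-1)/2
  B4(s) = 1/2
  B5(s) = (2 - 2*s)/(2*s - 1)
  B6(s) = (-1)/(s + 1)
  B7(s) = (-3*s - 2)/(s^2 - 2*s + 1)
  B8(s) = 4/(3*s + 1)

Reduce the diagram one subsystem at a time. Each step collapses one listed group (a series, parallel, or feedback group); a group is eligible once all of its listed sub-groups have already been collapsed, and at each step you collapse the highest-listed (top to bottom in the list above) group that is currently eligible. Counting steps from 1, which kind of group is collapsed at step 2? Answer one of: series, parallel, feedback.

The answer is series.

Reasoning:
(1) series reduction of B2, B3
(2) reduce the series chain B4, B5, B6, B7
(3) add B1, (B2*B3), (B4*B5*B6*B7) (parallel)
(4) reduce the series chain (B1+(B2*B3)+(B4*B5*B6*B7)), B8
Step 2 collapses a series group.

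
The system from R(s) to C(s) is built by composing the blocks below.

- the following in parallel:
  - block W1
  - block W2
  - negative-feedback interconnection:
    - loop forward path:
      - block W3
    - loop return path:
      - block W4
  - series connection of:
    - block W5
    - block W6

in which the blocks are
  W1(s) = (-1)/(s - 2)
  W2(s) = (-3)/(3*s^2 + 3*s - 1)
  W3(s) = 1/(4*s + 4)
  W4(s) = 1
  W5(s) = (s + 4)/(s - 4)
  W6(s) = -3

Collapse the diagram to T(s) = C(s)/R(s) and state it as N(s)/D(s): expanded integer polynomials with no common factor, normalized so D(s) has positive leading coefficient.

(1) reduce the feedback loop with forward W3 and return W4: 1/(4*s + 5)
(2) combine W5, W6 in series: (-3*s - 12)/(s - 4)
(3) sum the parallel branches W1, W2, [W3/(1+W3*W4)], (W5*W6), giving the overall T(s)

Therefore the answer is (-36*s^5 - 162*s^4 + 87*s^3 + 756*s^2 + 367*s - 268)/(12*s^5 - 45*s^4 - 55*s^3 + 145*s^2 + 118*s - 40).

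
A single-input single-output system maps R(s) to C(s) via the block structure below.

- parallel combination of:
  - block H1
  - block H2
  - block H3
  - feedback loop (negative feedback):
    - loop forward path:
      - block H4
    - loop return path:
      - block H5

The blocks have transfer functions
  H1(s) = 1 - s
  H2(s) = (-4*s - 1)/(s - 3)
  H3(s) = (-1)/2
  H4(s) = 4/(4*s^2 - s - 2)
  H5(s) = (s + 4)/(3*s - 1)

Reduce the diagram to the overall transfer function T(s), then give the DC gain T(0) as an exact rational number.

[1] collapse the loop (H4 forward, H5 return) = (12*s - 4)/(12*s^3 - 7*s^2 - s + 18)
[2] reduce the parallel group H1, H2, H3, [H4/(1+H4*H5)] = (-24*s^5 + 2*s^4 - 51*s^3 + 24*s^2 - 93*s - 66)/(24*s^4 - 86*s^3 + 40*s^2 + 42*s - 108)
Evaluating the step-2 result (the overall T(s)) at s = 0 gives T(0) = -66/(-108) = 11/18.

Therefore the answer is 11/18.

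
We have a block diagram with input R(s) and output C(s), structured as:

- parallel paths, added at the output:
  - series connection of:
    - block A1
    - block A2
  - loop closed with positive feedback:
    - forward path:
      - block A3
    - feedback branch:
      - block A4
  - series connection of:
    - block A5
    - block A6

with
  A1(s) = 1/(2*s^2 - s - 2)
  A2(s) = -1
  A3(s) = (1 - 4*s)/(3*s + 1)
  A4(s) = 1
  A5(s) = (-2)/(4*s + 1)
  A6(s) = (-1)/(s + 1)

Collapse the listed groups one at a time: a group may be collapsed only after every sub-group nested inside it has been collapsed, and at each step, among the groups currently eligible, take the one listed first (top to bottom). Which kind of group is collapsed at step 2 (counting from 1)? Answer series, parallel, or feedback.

Step 1 - combine A1, A2 in series
Step 2 - close the feedback loop around A3, A4
Step 3 - combine A5, A6 in series
Step 4 - parallel reduction of (A1*A2), [A3/(1-A3*A4)], (A5*A6)
The group at step 2 is a feedback group.

Final answer: feedback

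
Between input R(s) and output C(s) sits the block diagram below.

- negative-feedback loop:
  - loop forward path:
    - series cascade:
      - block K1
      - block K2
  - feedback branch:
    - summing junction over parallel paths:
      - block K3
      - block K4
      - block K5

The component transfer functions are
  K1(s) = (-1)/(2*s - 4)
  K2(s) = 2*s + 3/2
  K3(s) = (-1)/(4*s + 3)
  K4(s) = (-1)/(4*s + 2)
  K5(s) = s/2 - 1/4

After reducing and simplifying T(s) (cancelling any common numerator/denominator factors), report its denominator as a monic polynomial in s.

First reduce the diagram to T(s).

Step 1 - cascade K1, K2 = (-4*s - 3)/(4*s - 8)
Step 2 - combine K3, K4, K5 in parallel = (16*s^3 + 12*s^2 - 20*s - 13)/(32*s^2 + 40*s + 12)
Step 3 - feedback reduction of (K1*K2), (K3+K4+K5) = (32*s^2 + 40*s + 12)/(16*s^3 - 20*s^2 + 28*s + 19)
The result of step 3 is T(s) in lowest terms. Its denominator has leading coefficient 16; dividing the denominator through by 16 makes it monic.

Answer: s^3 - 5*s^2/4 + 7*s/4 + 19/16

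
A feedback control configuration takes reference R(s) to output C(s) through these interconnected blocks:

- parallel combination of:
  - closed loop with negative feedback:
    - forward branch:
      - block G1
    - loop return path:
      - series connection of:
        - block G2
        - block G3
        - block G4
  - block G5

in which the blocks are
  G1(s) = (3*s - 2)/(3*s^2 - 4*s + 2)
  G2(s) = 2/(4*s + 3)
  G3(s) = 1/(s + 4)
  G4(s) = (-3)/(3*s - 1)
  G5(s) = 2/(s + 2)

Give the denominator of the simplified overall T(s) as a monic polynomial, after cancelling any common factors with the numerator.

First reduce the diagram to T(s).

Step 1 - multiply G2, G3, G4 (series): (-6)/(12*s^3 + 53*s^2 + 17*s - 12)
Step 2 - apply the feedback formula to G1, (G2*G3*G4): (36*s^4 + 135*s^3 - 55*s^2 - 70*s + 24)/(36*s^5 + 111*s^4 - 137*s^3 + 2*s^2 + 64*s - 12)
Step 3 - sum the parallel branches [G1/(1+G1*(G2*G3*G4))], G5: (108*s^5 + 429*s^4 - 59*s^3 - 176*s^2 + 12*s + 24)/(36*s^6 + 183*s^5 + 85*s^4 - 272*s^3 + 68*s^2 + 116*s - 24)
Step 3 gives the fully reduced T(s), with no common factor left to cancel. The denominator's leading coefficient is 36, so divide each of its coefficients by 36 to get the monic form.

Answer: s^6 + 61*s^5/12 + 85*s^4/36 - 68*s^3/9 + 17*s^2/9 + 29*s/9 - 2/3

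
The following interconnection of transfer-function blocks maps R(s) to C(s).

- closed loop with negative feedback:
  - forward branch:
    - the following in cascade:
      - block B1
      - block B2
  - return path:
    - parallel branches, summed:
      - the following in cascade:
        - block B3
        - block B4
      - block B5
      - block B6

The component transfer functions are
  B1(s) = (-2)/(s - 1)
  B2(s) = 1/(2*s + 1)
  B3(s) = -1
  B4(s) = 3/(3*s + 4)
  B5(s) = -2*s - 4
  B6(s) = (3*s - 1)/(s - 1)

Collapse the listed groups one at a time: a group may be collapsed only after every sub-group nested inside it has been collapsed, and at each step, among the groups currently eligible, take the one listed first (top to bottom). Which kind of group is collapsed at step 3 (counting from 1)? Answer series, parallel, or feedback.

The answer is parallel.

Reasoning:
Step 1 - combine B1, B2 in series
Step 2 - cascade B3, B4
Step 3 - reduce the parallel group (B3*B4), B5, B6
Step 4 - close the feedback loop around (B1*B2), ((B3*B4)+B5+B6)
Step 3: parallel.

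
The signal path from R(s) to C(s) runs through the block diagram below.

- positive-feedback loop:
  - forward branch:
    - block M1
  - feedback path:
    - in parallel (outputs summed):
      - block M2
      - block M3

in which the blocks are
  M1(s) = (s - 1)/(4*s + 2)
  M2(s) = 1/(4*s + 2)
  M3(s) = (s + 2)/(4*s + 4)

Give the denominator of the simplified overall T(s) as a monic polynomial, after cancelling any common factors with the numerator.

Step 1 - parallel reduction of M2, M3 = (2*s^2 + 7*s + 4)/(8*s^2 + 12*s + 4)
Step 2 - feedback reduction of M1, (M2+M3) = (8*s^3 + 4*s^2 - 8*s - 4)/(30*s^3 + 59*s^2 + 43*s + 12)
That last expression is T(s), already simplified. Scaling its denominator by 1/30 (the reciprocal of the leading coefficient) yields the monic denominator.

Final answer: s^3 + 59*s^2/30 + 43*s/30 + 2/5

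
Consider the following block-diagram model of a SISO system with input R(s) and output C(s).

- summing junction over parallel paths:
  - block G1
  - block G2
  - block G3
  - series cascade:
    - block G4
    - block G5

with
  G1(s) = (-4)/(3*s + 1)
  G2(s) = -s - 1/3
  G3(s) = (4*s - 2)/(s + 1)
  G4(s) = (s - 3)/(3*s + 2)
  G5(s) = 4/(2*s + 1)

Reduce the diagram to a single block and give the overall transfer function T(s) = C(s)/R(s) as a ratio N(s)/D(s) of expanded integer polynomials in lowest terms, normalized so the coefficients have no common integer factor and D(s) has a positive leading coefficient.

Step 1: series reduction of G4, G5 gives (4*s - 12)/(6*s^2 + 7*s + 2)
Step 2: parallel reduction of G1, G2, G3, (G4*G5); the result is T(s) itself (integer coefficients, no common factor, positive leading denominator coefficient)

Answer: (-54*s^5 + 63*s^4 + 15*s^3 - 307*s^2 - 315*s - 74)/(54*s^4 + 135*s^3 + 120*s^2 + 45*s + 6)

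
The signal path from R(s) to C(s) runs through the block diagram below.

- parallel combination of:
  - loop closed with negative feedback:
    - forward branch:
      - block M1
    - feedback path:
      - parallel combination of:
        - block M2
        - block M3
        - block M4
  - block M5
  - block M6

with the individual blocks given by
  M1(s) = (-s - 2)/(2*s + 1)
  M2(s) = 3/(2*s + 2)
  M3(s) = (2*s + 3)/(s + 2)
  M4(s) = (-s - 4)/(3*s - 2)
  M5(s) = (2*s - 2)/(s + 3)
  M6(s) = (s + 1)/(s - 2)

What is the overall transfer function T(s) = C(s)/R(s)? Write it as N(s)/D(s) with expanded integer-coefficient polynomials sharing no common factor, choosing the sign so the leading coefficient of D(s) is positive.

The answer is (-45*s^4 + 86*s^3 + 127*s^2 + 20*s + 204)/(2*s^5 - 5*s^4 - 7*s^3 + 90*s^2 - 36*s - 216).

Reasoning:
(1) combine M2, M3, M4 in parallel: (10*s^3 + 17*s^2 - 18*s - 40)/(6*s^3 + 14*s^2 - 8)
(2) reduce the feedback loop with forward M1 and return (M2+M3+M4): (-6*s^3 - 14*s^2 + 8)/(2*s^3 - 7*s^2 + 12*s + 36)
(3) sum the parallel branches [M1/(1+M1*(M2+M3+M4))], M5, M6 - this is the overall T(s), already in the required normalized form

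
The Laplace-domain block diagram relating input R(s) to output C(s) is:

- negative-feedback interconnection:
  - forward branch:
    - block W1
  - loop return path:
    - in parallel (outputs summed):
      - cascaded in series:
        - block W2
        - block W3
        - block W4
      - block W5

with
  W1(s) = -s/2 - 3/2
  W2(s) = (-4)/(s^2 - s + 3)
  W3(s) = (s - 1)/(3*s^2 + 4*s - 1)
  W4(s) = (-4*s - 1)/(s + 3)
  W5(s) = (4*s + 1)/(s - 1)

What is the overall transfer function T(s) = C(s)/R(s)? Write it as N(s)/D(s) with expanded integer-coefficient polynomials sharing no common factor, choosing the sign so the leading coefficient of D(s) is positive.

Step 1. series reduction of W2, W3, W4, giving (16*s^2 - 12*s - 4)/(3*s^5 + 10*s^4 + 7*s^3 + 25*s^2 + 36*s - 9)
Step 2. sum the parallel branches (W2*W3*W4), W5, giving (12*s^6 + 43*s^5 + 38*s^4 + 123*s^3 + 141*s^2 + 8*s - 5)/(3*s^6 + 7*s^5 - 3*s^4 + 18*s^3 + 11*s^2 - 45*s + 9)
Step 3. collapse the loop (W1 forward, ((W2*W3*W4)+W5) return); the result is T(s) itself (integer coefficients, no common factor, positive leading denominator coefficient)

Final answer: (3*s^6 + 7*s^5 - 3*s^4 + 18*s^3 + 11*s^2 - 45*s + 9)/(12*s^6 + 37*s^5 + 42*s^4 + 117*s^3 + 123*s^2 + 40*s - 11)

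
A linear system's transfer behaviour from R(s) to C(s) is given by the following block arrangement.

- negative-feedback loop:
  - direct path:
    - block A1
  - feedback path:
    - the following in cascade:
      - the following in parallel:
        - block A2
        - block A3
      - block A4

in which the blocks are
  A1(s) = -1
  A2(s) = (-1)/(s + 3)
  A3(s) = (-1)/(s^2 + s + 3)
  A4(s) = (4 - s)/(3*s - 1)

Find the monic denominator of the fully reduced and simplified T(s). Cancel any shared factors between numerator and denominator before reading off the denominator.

1. combine A2, A3 in parallel -> (-s^2 - 2*s - 6)/(s^3 + 4*s^2 + 6*s + 9)
2. combine (A2+A3), A4 in series -> (s^3 - 2*s^2 - 2*s - 24)/(3*s^4 + 11*s^3 + 14*s^2 + 21*s - 9)
3. apply the feedback formula to A1, ((A2+A3)*A4) -> (-3*s^4 - 11*s^3 - 14*s^2 - 21*s + 9)/(3*s^4 + 10*s^3 + 16*s^2 + 23*s + 15)
That last expression is T(s), already simplified. Scaling its denominator by 1/3 (the reciprocal of the leading coefficient) yields the monic denominator.

Final answer: s^4 + 10*s^3/3 + 16*s^2/3 + 23*s/3 + 5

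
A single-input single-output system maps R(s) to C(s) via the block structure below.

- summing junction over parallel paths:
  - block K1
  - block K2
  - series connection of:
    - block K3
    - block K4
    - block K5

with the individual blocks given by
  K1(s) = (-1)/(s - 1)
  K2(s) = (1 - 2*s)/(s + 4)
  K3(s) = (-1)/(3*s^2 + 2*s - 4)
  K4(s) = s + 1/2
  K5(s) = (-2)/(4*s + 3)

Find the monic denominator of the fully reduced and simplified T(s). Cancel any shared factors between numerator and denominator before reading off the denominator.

Step 1: reduce the series chain K3, K4, K5 = (2*s + 1)/(12*s^3 + 17*s^2 - 10*s - 12)
Step 2: sum the parallel branches K1, K2, (K3*K4*K5) = (-24*s^5 - 10*s^4 - 4*s^3 - 74*s^2 + 21*s + 56)/(12*s^5 + 53*s^4 - 7*s^3 - 110*s^2 + 4*s + 48)
Step 2 gives the fully reduced T(s), with no common factor left to cancel. The denominator's leading coefficient is 12, so divide each of its coefficients by 12 to get the monic form.

Answer: s^5 + 53*s^4/12 - 7*s^3/12 - 55*s^2/6 + s/3 + 4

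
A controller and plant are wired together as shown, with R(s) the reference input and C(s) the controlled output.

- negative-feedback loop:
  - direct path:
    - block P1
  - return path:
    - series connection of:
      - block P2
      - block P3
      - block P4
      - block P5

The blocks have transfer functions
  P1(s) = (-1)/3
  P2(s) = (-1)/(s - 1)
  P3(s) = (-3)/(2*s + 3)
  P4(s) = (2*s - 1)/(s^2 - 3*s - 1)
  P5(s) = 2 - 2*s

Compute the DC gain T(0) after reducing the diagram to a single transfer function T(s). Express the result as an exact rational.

1. reduce the series chain P2, P3, P4, P5; result (6 - 12*s)/(2*s^3 - 3*s^2 - 11*s - 3)
2. feedback reduction of P1, (P2*P3*P4*P5); result (-2*s^3 + 3*s^2 + 11*s + 3)/(6*s^3 - 9*s^2 - 21*s - 15)
Evaluating the step-2 result (the overall T(s)) at s = 0 gives T(0) = 3/(-15) = -1/5.

Answer: -1/5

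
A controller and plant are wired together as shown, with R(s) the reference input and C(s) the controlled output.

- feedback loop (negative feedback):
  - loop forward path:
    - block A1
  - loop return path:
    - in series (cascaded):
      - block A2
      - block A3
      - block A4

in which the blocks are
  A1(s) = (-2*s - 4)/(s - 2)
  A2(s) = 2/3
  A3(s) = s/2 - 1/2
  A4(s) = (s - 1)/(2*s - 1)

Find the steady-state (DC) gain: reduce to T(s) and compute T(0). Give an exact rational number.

The answer is 6.

Reasoning:
(1) multiply A2, A3, A4 (series) = (s^2 - 2*s + 1)/(6*s - 3)
(2) feedback reduction of A1, (A2*A3*A4) = (12*s^2 + 18*s - 12)/(2*s^3 - 6*s^2 + 9*s - 2)
The step-2 result is T(s). Setting s = 0: T(0) = -12/(-2) = 6.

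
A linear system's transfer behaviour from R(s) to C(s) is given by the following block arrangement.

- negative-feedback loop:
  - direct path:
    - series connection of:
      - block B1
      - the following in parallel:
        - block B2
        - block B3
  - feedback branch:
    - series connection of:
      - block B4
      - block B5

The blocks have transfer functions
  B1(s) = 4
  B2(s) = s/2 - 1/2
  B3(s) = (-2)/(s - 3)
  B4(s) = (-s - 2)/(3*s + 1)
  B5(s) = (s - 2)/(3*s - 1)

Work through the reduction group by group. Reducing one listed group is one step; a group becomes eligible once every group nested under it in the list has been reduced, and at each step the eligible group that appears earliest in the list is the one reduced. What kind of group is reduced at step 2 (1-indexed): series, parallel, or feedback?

Step 1 - combine B2, B3 in parallel
Step 2 - multiply B1, (B2+B3) (series)
Step 3 - cascade B4, B5
Step 4 - reduce the feedback loop with forward (B1*(B2+B3)) and return (B4*B5)
Step 2: series.

Hence the answer: series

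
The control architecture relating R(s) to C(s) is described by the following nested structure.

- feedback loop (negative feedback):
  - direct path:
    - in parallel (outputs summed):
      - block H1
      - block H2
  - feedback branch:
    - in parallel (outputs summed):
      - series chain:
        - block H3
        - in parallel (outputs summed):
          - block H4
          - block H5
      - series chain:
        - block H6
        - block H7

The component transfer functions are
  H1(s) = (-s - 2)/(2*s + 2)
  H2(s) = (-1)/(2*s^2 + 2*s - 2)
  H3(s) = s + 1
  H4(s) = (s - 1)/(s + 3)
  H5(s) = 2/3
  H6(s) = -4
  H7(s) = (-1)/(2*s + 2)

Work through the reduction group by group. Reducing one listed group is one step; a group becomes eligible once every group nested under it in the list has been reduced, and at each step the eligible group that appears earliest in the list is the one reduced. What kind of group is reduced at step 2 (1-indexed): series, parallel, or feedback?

The answer is parallel.

Reasoning:
(1) sum the parallel branches H1, H2
(2) add H4, H5 (parallel)
(3) multiply H3, (H4+H5) (series)
(4) combine H6, H7 in series
(5) combine (H3*(H4+H5)), (H6*H7) in parallel
(6) feedback reduction of (H1+H2), ((H3*(H4+H5))+(H6*H7))
The group at step 2 is a parallel group.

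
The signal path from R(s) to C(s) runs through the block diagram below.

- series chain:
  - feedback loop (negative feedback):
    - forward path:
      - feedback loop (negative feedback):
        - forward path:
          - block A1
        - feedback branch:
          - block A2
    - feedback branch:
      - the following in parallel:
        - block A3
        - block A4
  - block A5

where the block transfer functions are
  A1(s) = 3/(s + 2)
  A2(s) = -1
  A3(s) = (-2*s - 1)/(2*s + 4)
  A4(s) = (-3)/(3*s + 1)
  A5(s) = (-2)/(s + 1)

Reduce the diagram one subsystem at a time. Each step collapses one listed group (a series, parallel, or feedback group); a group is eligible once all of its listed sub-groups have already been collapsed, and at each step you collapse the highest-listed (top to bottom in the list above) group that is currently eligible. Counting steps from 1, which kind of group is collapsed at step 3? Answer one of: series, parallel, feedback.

Answer: feedback

Working:
Step 1: close the feedback loop around A1, A2
Step 2: sum the parallel branches A3, A4
Step 3: reduce the feedback loop with forward [A1/(1+A1*A2)] and return (A3+A4)
Step 4: combine [[A1/(1+A1*A2)]/(1+[A1/(1+A1*A2)]*(A3+A4))], A5 in series
Step 3: feedback.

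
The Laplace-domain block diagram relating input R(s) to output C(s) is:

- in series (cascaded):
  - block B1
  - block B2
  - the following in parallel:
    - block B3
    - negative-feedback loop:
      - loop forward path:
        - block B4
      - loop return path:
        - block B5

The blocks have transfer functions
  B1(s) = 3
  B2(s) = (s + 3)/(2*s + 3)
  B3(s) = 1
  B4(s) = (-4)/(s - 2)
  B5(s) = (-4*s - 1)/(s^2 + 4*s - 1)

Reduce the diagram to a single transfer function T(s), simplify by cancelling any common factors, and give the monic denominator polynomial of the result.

Answer: s^4 + 7*s^3/2 + 10*s^2 + 33*s/2 + 9

Working:
Step 1. close the feedback loop around B4, B5; result (-4*s^2 - 16*s + 4)/(s^3 + 2*s^2 + 7*s + 6)
Step 2. add B3, [B4/(1+B4*B5)] (parallel); result (s^3 - 2*s^2 - 9*s + 10)/(s^3 + 2*s^2 + 7*s + 6)
Step 3. multiply B1, B2, (B3+[B4/(1+B4*B5)]) (series); result (3*s^4 + 3*s^3 - 45*s^2 - 51*s + 90)/(2*s^4 + 7*s^3 + 20*s^2 + 33*s + 18)
Step 3 gives the fully reduced T(s), with no common factor left to cancel. The denominator's leading coefficient is 2, so divide each of its coefficients by 2 to get the monic form.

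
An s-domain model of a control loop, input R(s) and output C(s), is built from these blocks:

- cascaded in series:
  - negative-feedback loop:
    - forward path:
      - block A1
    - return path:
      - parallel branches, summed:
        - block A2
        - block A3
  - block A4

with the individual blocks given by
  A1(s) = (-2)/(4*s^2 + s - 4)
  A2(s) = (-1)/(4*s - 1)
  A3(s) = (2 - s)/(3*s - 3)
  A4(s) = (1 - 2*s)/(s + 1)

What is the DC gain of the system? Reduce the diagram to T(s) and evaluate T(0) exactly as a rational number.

The answer is 3/7.

Reasoning:
(1) sum the parallel branches A2, A3, giving (-4*s^2 + 6*s + 1)/(12*s^2 - 15*s + 3)
(2) close the feedback loop around A1, (A2+A3), giving (-24*s^2 + 30*s - 6)/(48*s^4 - 48*s^3 - 43*s^2 + 51*s - 14)
(3) reduce the series chain [A1/(1+A1*(A2+A3))], A4, giving (48*s^3 - 84*s^2 + 42*s - 6)/(48*s^5 - 91*s^3 + 8*s^2 + 37*s - 14)
Step 3 gives the overall T(s). Then T(0) = -6/(-14) = 3/7.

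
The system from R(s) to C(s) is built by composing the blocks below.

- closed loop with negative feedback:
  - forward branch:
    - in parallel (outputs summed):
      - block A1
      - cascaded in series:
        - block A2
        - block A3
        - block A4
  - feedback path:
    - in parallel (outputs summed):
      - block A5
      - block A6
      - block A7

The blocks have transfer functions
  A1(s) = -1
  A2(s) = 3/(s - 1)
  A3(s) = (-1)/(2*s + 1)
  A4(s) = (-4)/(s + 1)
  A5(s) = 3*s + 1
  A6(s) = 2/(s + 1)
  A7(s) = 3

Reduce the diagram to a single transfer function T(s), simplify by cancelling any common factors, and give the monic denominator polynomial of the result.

Reducing step by step:

Step 1: combine A2, A3, A4 in series: 12/(2*s^3 + s^2 - 2*s - 1)
Step 2: add A1, (A2*A3*A4) (parallel): (-2*s^3 - s^2 + 2*s + 13)/(2*s^3 + s^2 - 2*s - 1)
Step 3: combine A5, A6, A7 in parallel: (3*s^2 + 7*s + 6)/(s + 1)
Step 4: collapse the loop ((A1+(A2*A3*A4)) forward, (A5+A6+A7) return): (2*s^4 + 3*s^3 - s^2 - 15*s - 13)/(6*s^5 + 15*s^4 + 10*s^3 - 46*s^2 - 100*s - 77)
Step 4 gives the fully reduced T(s), with no common factor left to cancel. The denominator's leading coefficient is 6, so divide each of its coefficients by 6 to get the monic form.

Answer: s^5 + 5*s^4/2 + 5*s^3/3 - 23*s^2/3 - 50*s/3 - 77/6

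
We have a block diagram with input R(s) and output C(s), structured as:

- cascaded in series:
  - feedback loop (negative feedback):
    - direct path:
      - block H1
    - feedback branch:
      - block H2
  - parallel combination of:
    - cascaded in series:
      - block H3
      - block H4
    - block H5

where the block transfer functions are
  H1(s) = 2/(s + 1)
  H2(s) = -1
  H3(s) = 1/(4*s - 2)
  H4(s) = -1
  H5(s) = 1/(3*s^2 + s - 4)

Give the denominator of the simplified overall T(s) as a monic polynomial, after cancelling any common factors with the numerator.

Step 1: reduce the feedback loop with forward H1 and return H2: 2/(s - 1)
Step 2: series reduction of H3, H4: (-1)/(4*s - 2)
Step 3: reduce the parallel group (H3*H4), H5: (-3*s^2 + 3*s + 2)/(12*s^3 - 2*s^2 - 18*s + 8)
Step 4: cascade [H1/(1+H1*H2)], ((H3*H4)+H5): (-3*s^2 + 3*s + 2)/(6*s^4 - 7*s^3 - 8*s^2 + 13*s - 4)
The result of step 4 is T(s) in lowest terms. Its denominator has leading coefficient 6; dividing the denominator through by 6 makes it monic.

Final answer: s^4 - 7*s^3/6 - 4*s^2/3 + 13*s/6 - 2/3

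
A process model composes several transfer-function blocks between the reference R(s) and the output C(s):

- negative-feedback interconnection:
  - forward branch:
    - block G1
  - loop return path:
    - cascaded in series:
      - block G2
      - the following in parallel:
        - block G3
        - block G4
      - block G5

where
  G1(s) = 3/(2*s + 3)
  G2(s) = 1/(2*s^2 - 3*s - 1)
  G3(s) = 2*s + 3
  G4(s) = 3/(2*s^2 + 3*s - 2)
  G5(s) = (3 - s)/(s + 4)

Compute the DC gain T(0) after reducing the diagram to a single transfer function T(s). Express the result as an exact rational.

[1] reduce the parallel group G3, G4 gives (4*s^3 + 12*s^2 + 5*s - 3)/(2*s^2 + 3*s - 2)
[2] combine G2, (G3+G4), G5 in series gives (-4*s^4 + 31*s^2 + 18*s - 9)/(4*s^5 + 16*s^4 - 15*s^3 - 57*s^2 + 14*s + 8)
[3] feedback reduction of G1, (G2*(G3+G4)*G5) gives (12*s^5 + 48*s^4 - 45*s^3 - 171*s^2 + 42*s + 24)/(8*s^6 + 44*s^5 + 6*s^4 - 159*s^3 - 50*s^2 + 112*s - 3)
Evaluating the step-3 result (the overall T(s)) at s = 0 gives T(0) = 24/(-3) = -8.

Therefore the answer is -8.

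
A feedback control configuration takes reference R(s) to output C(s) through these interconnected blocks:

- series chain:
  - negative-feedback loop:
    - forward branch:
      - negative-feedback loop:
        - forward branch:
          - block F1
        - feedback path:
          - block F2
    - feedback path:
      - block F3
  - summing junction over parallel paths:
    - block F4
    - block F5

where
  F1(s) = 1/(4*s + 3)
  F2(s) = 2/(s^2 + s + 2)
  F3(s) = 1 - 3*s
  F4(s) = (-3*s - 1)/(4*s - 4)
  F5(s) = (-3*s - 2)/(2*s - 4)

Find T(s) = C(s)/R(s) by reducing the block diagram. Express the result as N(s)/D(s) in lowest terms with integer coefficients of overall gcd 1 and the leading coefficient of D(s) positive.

The answer is (-9*s^4 - 2*s^3 - 5*s^2 + 20*s + 12)/(4*s^5 + 8*s^4 - 28*s^3 + 8*s^2 - 72*s + 80).

Reasoning:
[1] feedback reduction of F1, F2: (s^2 + s + 2)/(4*s^3 + 7*s^2 + 11*s + 8)
[2] collapse the loop ([F1/(1+F1*F2)] forward, F3 return): (s^2 + s + 2)/(s^3 + 5*s^2 + 6*s + 10)
[3] parallel reduction of F4, F5: (-9*s^2 + 7*s + 6)/(4*s^2 - 12*s + 8)
[4] series reduction of [[F1/(1+F1*F2)]/(1+[F1/(1+F1*F2)]*F3)], (F4+F5); the result is T(s) itself (integer coefficients, no common factor, positive leading denominator coefficient)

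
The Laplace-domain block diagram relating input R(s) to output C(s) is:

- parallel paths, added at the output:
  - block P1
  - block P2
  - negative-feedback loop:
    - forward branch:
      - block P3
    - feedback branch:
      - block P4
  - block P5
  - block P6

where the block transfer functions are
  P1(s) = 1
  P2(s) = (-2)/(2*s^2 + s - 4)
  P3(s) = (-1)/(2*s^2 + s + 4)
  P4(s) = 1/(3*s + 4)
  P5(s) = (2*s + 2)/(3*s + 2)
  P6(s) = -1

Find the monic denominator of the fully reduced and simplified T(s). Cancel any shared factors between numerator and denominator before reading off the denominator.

1. close the feedback loop around P3, P4, giving (-3*s - 4)/(6*s^3 + 11*s^2 + 16*s + 15)
2. combine P1, P2, [P3/(1+P3*P4)], P5, P6 in parallel, giving (24*s^6 + 80*s^5 + 40*s^4 - 93*s^3 - 232*s^2 - 308*s - 148)/(36*s^6 + 108*s^5 + 113*s^4 + 44*s^3 - 143*s^2 - 278*s - 120)
No further cancellation is possible in the step-2 result, so that is T(s). Its denominator becomes monic after dividing by the leading coefficient 36.

Final answer: s^6 + 3*s^5 + 113*s^4/36 + 11*s^3/9 - 143*s^2/36 - 139*s/18 - 10/3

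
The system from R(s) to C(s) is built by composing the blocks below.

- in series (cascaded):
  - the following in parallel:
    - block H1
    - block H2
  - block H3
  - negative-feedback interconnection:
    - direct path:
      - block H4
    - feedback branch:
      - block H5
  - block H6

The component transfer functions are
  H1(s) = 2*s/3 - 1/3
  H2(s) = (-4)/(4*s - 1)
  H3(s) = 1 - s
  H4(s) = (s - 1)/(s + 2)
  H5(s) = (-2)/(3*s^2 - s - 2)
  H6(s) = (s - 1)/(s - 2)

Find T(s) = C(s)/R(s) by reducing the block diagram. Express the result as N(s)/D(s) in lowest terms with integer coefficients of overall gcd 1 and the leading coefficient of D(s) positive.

Reducing step by step:

Step 1 - sum the parallel branches H1, H2, giving (8*s^2 - 6*s - 11)/(12*s - 3)
Step 2 - close the feedback loop around H4, H5, giving (3*s^2 - s - 2)/(3*s^2 + 8*s + 2)
Step 3 - multiply (H1+H2), H3, [H4/(1+H4*H5)], H6 (series), giving the overall T(s)

Answer: (-24*s^6 + 74*s^5 - 33*s^4 - 83*s^3 + 67*s^2 + 21*s - 22)/(36*s^4 + 15*s^3 - 174*s^2 - 6*s + 12)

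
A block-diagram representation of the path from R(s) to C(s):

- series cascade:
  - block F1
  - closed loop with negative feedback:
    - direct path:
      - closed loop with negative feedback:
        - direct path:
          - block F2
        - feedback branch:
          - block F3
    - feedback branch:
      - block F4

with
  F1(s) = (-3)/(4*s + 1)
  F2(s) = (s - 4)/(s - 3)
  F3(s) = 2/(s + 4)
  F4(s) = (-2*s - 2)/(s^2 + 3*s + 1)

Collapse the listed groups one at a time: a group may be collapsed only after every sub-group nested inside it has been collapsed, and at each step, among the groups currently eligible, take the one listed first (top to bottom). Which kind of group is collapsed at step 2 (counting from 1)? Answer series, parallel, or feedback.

(1) close the feedback loop around F2, F3
(2) collapse the loop ([F2/(1+F2*F3)] forward, F4 return)
(3) reduce the series chain F1, [[F2/(1+F2*F3)]/(1+[F2/(1+F2*F3)]*F4)]
The group at step 2 is a feedback group.

Final answer: feedback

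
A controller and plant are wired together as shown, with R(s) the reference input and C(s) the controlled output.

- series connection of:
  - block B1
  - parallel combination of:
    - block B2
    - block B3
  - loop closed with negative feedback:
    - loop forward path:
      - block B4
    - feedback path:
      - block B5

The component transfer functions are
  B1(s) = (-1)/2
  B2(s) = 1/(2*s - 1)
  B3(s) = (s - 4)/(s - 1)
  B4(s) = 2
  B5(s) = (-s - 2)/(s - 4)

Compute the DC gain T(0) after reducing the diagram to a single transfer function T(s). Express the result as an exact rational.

The answer is -3/2.

Reasoning:
[1] reduce the parallel group B2, B3 -> (2*s^2 - 8*s + 3)/(2*s^2 - 3*s + 1)
[2] reduce the feedback loop with forward B4 and return B5 -> (8 - 2*s)/(s + 8)
[3] combine B1, (B2+B3), [B4/(1+B4*B5)] in series -> (2*s^3 - 16*s^2 + 35*s - 12)/(2*s^3 + 13*s^2 - 23*s + 8)
DC gain: substitute s = 0 into T(s) from step 3: T(0) = -12/8 = -3/2.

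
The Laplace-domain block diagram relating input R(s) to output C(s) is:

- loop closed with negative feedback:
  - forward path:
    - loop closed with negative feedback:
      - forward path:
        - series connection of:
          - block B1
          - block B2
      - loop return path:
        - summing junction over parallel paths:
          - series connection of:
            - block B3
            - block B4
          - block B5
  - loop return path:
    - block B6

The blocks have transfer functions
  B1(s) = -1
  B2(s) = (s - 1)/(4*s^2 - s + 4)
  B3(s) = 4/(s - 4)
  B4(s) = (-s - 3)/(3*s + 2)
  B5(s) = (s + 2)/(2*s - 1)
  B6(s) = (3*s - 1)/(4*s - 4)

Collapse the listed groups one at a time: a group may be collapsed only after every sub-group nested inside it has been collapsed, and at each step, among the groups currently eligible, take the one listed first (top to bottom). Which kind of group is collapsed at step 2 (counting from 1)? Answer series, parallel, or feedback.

The answer is series.

Reasoning:
Step 1: cascade B1, B2
Step 2: multiply B3, B4 (series)
Step 3: combine (B3*B4), B5 in parallel
Step 4: collapse the loop ((B1*B2) forward, ((B3*B4)+B5) return)
Step 5: collapse the loop ([(B1*B2)/(1+(B1*B2)*((B3*B4)+B5))] forward, B6 return)
Step 2 collapses a series group.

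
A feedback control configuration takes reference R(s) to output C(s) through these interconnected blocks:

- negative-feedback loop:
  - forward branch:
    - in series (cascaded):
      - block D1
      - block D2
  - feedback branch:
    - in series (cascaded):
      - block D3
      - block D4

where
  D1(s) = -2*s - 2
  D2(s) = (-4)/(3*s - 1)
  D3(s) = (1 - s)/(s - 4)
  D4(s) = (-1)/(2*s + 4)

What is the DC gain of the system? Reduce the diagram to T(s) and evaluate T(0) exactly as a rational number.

The answer is -16.

Reasoning:
Step 1 - combine D1, D2 in series gives (8*s + 8)/(3*s - 1)
Step 2 - series reduction of D3, D4 gives (s - 1)/(2*s^2 - 4*s - 16)
Step 3 - close the feedback loop around (D1*D2), (D3*D4) gives (8*s^3 - 8*s^2 - 80*s - 64)/(3*s^3 - 3*s^2 - 22*s + 4)
The step-3 result is T(s). Setting s = 0: T(0) = -64/4 = -16.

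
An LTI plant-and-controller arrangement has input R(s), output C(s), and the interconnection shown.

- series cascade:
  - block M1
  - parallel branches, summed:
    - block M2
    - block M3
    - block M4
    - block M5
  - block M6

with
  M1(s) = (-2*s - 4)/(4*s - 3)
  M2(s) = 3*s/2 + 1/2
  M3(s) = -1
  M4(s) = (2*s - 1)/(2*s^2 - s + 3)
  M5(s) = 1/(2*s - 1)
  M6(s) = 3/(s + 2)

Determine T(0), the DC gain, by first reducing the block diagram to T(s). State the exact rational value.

Step 1: sum the parallel branches M2, M3, M4, M5; result (12*s^4 - 16*s^3 + 37*s^2 - 26*s + 11)/(8*s^3 - 8*s^2 + 14*s - 6)
Step 2: combine M1, (M2+M3+M4+M5), M6 in series; result (-36*s^4 + 48*s^3 - 111*s^2 + 78*s - 33)/(16*s^4 - 28*s^3 + 40*s^2 - 33*s + 9)
The step-2 result is T(s). Setting s = 0: T(0) = -33/9 = -11/3.

Answer: -11/3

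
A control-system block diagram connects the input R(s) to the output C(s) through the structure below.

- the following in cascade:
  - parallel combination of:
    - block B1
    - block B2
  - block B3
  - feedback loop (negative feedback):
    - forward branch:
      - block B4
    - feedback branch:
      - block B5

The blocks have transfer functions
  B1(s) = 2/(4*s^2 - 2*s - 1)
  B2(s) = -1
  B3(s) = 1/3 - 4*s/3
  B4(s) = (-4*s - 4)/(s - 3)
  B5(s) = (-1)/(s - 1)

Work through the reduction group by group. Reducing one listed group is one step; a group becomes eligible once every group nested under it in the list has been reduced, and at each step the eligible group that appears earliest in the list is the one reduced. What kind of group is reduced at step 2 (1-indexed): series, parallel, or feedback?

The answer is feedback.

Reasoning:
1. combine B1, B2 in parallel
2. close the feedback loop around B4, B5
3. combine (B1+B2), B3, [B4/(1+B4*B5)] in series
So the answer for step 2 is feedback.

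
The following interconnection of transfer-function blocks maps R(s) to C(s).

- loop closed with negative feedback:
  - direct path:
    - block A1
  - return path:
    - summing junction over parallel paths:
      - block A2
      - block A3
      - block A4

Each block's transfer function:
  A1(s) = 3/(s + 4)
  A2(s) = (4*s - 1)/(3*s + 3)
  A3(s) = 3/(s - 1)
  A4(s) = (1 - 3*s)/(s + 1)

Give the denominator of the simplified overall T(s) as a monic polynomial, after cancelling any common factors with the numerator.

Answer: s^3 - s^2 + 15*s + 3

Working:
Step 1: reduce the parallel group A2, A3, A4 = (-5*s^2 + 16*s + 7)/(3*s^2 - 3)
Step 2: reduce the feedback loop with forward A1 and return (A2+A3+A4) = (3*s^2 - 3)/(s^3 - s^2 + 15*s + 3)
Step 2 gives the fully reduced T(s), with no common factor left to cancel. The denominator is already monic (leading coefficient 1).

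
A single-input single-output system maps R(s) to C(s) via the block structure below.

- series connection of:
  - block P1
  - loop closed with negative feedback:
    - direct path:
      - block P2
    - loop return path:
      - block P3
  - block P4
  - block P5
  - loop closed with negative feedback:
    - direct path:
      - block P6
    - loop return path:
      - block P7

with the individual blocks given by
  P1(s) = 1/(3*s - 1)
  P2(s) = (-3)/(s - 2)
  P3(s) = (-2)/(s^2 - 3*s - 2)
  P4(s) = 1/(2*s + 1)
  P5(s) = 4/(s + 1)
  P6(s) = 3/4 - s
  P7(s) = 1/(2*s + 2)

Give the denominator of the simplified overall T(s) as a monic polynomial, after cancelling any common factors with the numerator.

Reducing step by step:

Step 1. close the feedback loop around P2, P3 = (-3*s^2 + 9*s + 6)/(s^3 - 5*s^2 + 4*s + 10)
Step 2. collapse the loop (P6 forward, P7 return) = (-8*s^2 - 2*s + 6)/(4*s + 11)
Step 3. multiply P1, [P2/(1+P2*P3)], P4, P5, [P6/(1+P6*P7)] (series) = (96*s^3 - 360*s^2 + 24*s + 144)/(24*s^6 - 50*s^5 - 247*s^4 + 474*s^3 + 783*s^2 + 26*s - 110)
Step 3 gives the fully reduced T(s), with no common factor left to cancel. The denominator's leading coefficient is 24, so divide each of its coefficients by 24 to get the monic form.

Answer: s^6 - 25*s^5/12 - 247*s^4/24 + 79*s^3/4 + 261*s^2/8 + 13*s/12 - 55/12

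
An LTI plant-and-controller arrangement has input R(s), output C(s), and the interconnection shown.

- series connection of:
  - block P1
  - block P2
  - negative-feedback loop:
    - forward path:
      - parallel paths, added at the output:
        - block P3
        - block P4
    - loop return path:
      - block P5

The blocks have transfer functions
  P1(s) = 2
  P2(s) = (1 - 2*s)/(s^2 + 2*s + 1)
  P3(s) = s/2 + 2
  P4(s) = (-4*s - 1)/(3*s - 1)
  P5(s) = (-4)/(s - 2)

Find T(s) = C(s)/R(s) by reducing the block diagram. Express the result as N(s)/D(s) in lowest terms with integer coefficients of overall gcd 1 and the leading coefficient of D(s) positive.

Step 1 - reduce the parallel group P3, P4: (3*s^2 + 3*s - 6)/(6*s - 2)
Step 2 - apply the feedback formula to (P3+P4), P5: (-3*s^3 + 3*s^2 + 12*s - 12)/(6*s^2 + 26*s - 28)
Step 3 - reduce the series chain P1, P2, [(P3+P4)/(1+(P3+P4)*P5)] - this is the overall T(s), already in the required normalized form

Therefore the answer is (6*s^4 - 9*s^3 - 21*s^2 + 36*s - 12)/(3*s^4 + 19*s^3 + 15*s^2 - 15*s - 14).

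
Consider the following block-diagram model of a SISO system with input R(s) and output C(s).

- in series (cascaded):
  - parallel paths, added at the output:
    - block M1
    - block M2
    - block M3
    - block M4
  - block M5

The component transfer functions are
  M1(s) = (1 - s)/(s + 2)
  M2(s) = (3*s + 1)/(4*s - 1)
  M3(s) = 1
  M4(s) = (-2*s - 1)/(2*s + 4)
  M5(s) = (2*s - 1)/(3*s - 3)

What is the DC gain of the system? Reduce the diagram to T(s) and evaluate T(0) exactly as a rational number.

Step 1. reduce the parallel group M1, M2, M3, M4; result (-2*s^2 + 36*s - 1)/(8*s^2 + 14*s - 4)
Step 2. reduce the series chain (M1+M2+M3+M4), M5; result (-4*s^3 + 74*s^2 - 38*s + 1)/(24*s^3 + 18*s^2 - 54*s + 12)
DC gain: substitute s = 0 into T(s) from step 2: T(0) = 1/12.

Hence the answer: 1/12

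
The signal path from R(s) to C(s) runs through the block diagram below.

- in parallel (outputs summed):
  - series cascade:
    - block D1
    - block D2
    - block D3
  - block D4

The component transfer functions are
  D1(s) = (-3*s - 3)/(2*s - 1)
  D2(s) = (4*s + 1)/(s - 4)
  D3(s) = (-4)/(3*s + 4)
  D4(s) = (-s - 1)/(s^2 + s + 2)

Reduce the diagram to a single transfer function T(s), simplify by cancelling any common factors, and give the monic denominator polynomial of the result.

[1] reduce the series chain D1, D2, D3 gives (48*s^2 + 60*s + 12)/(6*s^3 - 19*s^2 - 24*s + 16)
[2] sum the parallel branches (D1*D2*D3), D4 gives (42*s^4 + 121*s^3 + 211*s^2 + 140*s + 8)/(6*s^5 - 13*s^4 - 31*s^3 - 46*s^2 - 32*s + 32)
That last expression is T(s), already simplified. Scaling its denominator by 1/6 (the reciprocal of the leading coefficient) yields the monic denominator.

Hence the answer: s^5 - 13*s^4/6 - 31*s^3/6 - 23*s^2/3 - 16*s/3 + 16/3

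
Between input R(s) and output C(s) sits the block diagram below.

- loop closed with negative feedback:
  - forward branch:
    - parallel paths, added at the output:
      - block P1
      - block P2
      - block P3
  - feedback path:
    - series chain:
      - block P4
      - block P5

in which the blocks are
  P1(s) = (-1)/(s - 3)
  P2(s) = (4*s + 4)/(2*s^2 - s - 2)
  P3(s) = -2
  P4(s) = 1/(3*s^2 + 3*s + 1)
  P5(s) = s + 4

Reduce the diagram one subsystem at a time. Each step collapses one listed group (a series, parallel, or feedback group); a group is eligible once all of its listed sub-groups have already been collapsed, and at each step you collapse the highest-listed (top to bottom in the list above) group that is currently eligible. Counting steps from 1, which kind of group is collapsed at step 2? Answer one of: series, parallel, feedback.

Step 1: combine P1, P2, P3 in parallel
Step 2: series reduction of P4, P5
Step 3: reduce the feedback loop with forward (P1+P2+P3) and return (P4*P5)
The group at step 2 is a series group.

Answer: series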